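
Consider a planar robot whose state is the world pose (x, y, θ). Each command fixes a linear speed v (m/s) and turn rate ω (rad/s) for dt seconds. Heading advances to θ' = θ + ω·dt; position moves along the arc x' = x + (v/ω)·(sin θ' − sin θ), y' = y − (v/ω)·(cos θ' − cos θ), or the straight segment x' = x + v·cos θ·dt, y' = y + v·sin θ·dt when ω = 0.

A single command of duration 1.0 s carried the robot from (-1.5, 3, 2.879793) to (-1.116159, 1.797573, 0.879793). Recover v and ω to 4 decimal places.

v = -1.5000, ω = -2.0000

Δθ = 0.879793 − 2.879793 = -2.000000
ω = Δθ/dt = -2.000000/1.0 = -2.0000
R = −Δy/(cos θ' − cos θ) = 0.7500
v = R·ω = 0.7500·-2.0000 = -1.5000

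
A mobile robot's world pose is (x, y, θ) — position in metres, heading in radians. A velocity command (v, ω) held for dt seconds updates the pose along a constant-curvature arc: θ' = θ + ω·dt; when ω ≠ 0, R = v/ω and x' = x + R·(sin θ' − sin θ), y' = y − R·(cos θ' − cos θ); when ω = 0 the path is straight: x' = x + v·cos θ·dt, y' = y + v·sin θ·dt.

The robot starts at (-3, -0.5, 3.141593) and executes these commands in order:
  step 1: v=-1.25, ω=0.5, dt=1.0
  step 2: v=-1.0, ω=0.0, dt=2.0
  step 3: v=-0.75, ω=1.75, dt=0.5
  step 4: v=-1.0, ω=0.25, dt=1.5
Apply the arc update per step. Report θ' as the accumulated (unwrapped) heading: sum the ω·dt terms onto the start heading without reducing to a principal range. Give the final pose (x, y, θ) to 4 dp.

(0.1810, 2.5488, 4.8916)

step 1: θ'=3.6416 (R=-2.5000) → pose (-1.8014, -0.1940, 3.6416)
step 2: θ'=3.6416 (straight) → pose (-0.0463, 0.7649, 3.6416)
step 3: θ'=4.5166 (R=-0.4286) → pose (0.1686, 1.0576, 4.5166)
step 4: θ'=4.8916 (R=-4.0000) → pose (0.1810, 2.5488, 4.8916)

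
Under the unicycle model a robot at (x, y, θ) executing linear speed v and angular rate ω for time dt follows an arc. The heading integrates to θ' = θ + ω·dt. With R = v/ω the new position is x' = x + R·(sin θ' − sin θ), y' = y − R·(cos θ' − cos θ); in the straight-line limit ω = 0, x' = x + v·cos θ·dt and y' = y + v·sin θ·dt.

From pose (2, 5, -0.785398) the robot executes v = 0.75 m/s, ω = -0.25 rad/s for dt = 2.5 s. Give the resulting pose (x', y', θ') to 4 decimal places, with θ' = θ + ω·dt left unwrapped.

(2.8402, 3.3578, -1.4104)

θ' = -0.7854 + -0.25·2.5 = -1.4104
R = v/ω = 0.75/-0.25 = -3.0000
x' = 2 + -3.0000·(sin -1.4104 − sin -0.7854) = 2.8402
y' = 5 − -3.0000·(cos -1.4104 − cos -0.7854) = 3.3578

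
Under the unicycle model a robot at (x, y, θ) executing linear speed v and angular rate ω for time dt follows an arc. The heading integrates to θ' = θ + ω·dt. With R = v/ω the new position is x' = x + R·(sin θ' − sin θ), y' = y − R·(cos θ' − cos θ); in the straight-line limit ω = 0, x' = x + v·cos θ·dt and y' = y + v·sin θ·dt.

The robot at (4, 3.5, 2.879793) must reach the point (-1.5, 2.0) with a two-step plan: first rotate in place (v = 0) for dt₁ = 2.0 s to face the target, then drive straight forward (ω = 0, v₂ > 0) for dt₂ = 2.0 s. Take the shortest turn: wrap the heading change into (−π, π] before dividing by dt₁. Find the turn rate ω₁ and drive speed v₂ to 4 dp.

ω₁ = 0.2640, v₂ = 2.8504

heading to target = atan2(2−3.5, -1.5−4) = -2.8753
Δθ = wrap(-2.8753 − 2.8798) = 0.5281; ω₁ = Δθ/dt₁ = 0.2640
distance = √((-1.5−4)² + (2−3.5)²) = 5.7009; v₂ = distance/dt₂ = 2.8504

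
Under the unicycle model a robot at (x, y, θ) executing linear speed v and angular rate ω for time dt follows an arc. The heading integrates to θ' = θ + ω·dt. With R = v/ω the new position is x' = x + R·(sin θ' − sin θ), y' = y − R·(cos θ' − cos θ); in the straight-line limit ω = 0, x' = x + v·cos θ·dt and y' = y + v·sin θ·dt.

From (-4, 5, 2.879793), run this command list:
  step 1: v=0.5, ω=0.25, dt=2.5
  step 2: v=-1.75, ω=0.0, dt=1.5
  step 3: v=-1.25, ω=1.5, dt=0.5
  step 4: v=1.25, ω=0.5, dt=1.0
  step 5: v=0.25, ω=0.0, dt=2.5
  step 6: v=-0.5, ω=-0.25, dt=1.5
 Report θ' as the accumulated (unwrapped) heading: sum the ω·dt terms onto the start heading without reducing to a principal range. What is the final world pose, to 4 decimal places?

step 1: θ'=3.5048 (R=2.0000) → pose (-5.2282, 4.9377, 3.5048)
step 2: θ'=3.5048 (straight) → pose (-2.7744, 5.8703, 3.5048)
step 3: θ'=4.2548 (R=-0.8333) → pose (-2.3229, 6.2811, 4.2548)
step 4: θ'=4.7548 (R=2.5000) → pose (-2.5778, 5.0706, 4.7548)
step 5: θ'=4.7548 (straight) → pose (-2.5513, 4.4462, 4.7548)
step 6: θ'=4.3798 (R=2.0000) → pose (-2.4435, 5.1839, 4.3798)

(-2.4435, 5.1839, 4.3798)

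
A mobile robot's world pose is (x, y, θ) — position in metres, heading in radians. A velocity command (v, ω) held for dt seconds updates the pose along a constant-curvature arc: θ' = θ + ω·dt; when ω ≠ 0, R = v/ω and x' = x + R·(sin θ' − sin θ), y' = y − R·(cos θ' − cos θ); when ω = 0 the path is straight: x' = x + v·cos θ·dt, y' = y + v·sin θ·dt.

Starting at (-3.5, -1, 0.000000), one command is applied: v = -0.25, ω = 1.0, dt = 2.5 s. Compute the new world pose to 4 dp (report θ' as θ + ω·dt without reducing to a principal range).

θ' = 0.0000 + 1.0·2.5 = 2.5000
R = v/ω = -0.25/1.0 = -0.2500
x' = -3.5 + -0.2500·(sin 2.5000 − sin 0.0000) = -3.6496
y' = -1 − -0.2500·(cos 2.5000 − cos 0.0000) = -1.4503

(-3.6496, -1.4503, 2.5000)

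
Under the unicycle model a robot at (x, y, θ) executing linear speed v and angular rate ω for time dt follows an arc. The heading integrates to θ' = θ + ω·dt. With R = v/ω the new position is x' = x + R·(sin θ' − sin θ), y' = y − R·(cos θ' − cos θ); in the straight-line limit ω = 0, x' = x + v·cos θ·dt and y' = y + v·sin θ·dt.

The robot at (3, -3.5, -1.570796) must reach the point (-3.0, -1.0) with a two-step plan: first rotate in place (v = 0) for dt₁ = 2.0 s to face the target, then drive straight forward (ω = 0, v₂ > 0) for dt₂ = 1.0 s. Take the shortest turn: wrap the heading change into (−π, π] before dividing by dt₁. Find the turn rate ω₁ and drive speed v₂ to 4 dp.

ω₁ = -0.9828, v₂ = 6.5000

heading to target = atan2(-1−-3.5, -3−3) = 2.7468
Δθ = wrap(2.7468 − -1.5708) = -1.9656; ω₁ = Δθ/dt₁ = -0.9828
distance = √((-3−3)² + (-1−-3.5)²) = 6.5000; v₂ = distance/dt₂ = 6.5000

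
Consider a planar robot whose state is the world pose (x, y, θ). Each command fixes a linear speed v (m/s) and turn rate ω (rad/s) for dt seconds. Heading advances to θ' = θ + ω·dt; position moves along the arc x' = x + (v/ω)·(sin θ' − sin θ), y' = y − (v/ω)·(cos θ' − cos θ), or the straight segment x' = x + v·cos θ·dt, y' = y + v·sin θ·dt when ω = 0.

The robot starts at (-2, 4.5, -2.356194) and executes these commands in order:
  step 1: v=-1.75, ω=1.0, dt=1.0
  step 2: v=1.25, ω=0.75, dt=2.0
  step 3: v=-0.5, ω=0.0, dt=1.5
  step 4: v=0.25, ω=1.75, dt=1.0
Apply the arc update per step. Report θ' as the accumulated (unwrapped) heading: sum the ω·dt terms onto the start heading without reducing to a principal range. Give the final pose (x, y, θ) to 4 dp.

step 1: θ'=-1.3562 (R=-1.7500) → pose (-1.5276, 6.1101, -1.3562)
step 2: θ'=0.1438 (R=1.6667) → pose (0.3397, 4.8156, 0.1438)
step 3: θ'=0.1438 (straight) → pose (-0.4026, 4.7081, 0.1438)
step 4: θ'=1.8938 (R=0.1429) → pose (-0.2876, 4.8948, 1.8938)

(-0.2876, 4.8948, 1.8938)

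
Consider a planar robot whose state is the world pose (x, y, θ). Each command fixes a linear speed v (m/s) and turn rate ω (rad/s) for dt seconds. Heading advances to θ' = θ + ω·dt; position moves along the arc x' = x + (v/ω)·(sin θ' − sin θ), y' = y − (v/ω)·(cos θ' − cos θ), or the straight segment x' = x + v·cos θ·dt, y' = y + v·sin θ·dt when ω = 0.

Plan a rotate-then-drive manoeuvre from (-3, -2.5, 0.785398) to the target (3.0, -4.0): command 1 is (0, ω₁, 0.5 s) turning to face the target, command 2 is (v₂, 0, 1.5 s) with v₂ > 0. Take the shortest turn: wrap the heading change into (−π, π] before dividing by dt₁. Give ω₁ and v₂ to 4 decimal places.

ω₁ = -2.0608, v₂ = 4.1231

heading to target = atan2(-4−-2.5, 3−-3) = -0.2450
Δθ = wrap(-0.2450 − 0.7854) = -1.0304; ω₁ = Δθ/dt₁ = -2.0608
distance = √((3−-3)² + (-4−-2.5)²) = 6.1847; v₂ = distance/dt₂ = 4.1231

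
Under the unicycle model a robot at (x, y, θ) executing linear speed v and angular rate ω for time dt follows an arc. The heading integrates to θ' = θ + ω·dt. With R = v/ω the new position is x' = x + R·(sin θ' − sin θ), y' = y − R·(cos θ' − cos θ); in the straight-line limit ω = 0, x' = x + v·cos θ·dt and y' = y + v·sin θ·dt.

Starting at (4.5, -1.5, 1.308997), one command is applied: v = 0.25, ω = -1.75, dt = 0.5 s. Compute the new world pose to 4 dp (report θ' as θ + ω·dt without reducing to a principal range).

(4.5779, -1.4074, 0.4340)

θ' = 1.3090 + -1.75·0.5 = 0.4340
R = v/ω = 0.25/-1.75 = -0.1429
x' = 4.5 + -0.1429·(sin 0.4340 − sin 1.3090) = 4.5779
y' = -1.5 − -0.1429·(cos 0.4340 − cos 1.3090) = -1.4074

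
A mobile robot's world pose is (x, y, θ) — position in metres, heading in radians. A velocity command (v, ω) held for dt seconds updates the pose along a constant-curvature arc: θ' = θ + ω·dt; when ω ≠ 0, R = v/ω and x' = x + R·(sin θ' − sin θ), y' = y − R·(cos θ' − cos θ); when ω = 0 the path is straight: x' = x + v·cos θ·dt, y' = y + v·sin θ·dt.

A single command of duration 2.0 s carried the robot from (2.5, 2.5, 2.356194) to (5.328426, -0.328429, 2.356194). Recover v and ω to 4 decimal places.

v = -2.0000, ω = 0.0000

Δθ = 2.356194 − 2.356194 = 0.000000
ω = Δθ/dt = 0.000000/2.0 = 0.0000
ω = 0 → v = (Δx·cos θ + Δy·sin θ)/dt = -2.0000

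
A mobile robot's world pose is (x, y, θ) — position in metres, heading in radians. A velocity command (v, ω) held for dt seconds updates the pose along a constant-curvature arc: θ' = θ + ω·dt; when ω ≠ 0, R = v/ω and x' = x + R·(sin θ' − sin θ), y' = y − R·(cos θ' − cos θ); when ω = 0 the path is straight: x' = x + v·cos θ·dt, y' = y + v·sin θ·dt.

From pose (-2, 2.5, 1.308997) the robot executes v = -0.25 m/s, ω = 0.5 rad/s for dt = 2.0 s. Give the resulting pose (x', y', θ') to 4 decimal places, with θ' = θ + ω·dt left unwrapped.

(-1.8869, 2.0341, 2.3090)

θ' = 1.3090 + 0.5·2.0 = 2.3090
R = v/ω = -0.25/0.5 = -0.5000
x' = -2 + -0.5000·(sin 2.3090 − sin 1.3090) = -1.8869
y' = 2.5 − -0.5000·(cos 2.3090 − cos 1.3090) = 2.0341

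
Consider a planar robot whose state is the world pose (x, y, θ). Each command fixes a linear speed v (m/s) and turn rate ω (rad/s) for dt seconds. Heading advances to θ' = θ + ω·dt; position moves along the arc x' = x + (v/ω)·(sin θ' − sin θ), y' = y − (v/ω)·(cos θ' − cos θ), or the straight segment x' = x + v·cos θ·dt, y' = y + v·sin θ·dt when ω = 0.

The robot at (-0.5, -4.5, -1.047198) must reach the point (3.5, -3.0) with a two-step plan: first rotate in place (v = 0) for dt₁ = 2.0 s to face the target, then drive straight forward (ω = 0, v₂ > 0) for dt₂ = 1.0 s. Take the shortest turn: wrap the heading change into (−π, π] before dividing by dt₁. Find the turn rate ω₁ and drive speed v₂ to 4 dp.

heading to target = atan2(-3−-4.5, 3.5−-0.5) = 0.3588
Δθ = wrap(0.3588 − -1.0472) = 1.4060; ω₁ = Δθ/dt₁ = 0.7030
distance = √((3.5−-0.5)² + (-3−-4.5)²) = 4.2720; v₂ = distance/dt₂ = 4.2720

ω₁ = 0.7030, v₂ = 4.2720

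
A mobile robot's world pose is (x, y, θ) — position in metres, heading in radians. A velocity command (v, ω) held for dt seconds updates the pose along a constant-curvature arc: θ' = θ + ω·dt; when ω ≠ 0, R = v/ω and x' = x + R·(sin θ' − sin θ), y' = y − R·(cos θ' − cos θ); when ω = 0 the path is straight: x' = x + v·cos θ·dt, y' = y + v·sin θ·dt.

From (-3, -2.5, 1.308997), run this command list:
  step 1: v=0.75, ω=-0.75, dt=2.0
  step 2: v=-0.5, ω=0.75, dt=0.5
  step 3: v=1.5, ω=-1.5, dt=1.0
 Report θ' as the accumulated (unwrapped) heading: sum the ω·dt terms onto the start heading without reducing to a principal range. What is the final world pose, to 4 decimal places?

(-0.9421, -2.5072, -1.3160)

step 1: θ'=-0.1910 (R=-1.0000) → pose (-1.8442, -1.7770, -0.1910)
step 2: θ'=0.1840 (R=-0.6667) → pose (-2.0928, -1.7761, 0.1840)
step 3: θ'=-1.3160 (R=-1.0000) → pose (-0.9421, -2.5072, -1.3160)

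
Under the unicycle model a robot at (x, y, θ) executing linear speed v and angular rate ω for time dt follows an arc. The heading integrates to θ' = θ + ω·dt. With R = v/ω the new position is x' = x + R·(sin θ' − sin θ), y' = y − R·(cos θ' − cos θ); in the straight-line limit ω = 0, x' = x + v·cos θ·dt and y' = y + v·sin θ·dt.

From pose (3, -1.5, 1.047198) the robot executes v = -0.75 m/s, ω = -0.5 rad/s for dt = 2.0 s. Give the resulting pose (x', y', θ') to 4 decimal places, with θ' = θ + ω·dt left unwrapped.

(1.7717, -2.2483, 0.0472)

θ' = 1.0472 + -0.5·2.0 = 0.0472
R = v/ω = -0.75/-0.5 = 1.5000
x' = 3 + 1.5000·(sin 0.0472 − sin 1.0472) = 1.7717
y' = -1.5 − 1.5000·(cos 0.0472 − cos 1.0472) = -2.2483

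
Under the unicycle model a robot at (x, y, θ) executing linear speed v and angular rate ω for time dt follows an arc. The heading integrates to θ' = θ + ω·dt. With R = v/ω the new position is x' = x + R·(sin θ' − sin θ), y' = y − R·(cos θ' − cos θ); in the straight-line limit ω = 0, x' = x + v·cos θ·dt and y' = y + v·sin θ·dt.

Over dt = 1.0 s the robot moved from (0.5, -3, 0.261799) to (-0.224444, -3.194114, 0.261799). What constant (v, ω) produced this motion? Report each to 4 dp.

v = -0.7500, ω = 0.0000

Δθ = 0.261799 − 0.261799 = 0.000000
ω = Δθ/dt = 0.000000/1.0 = 0.0000
ω = 0 → v = (Δx·cos θ + Δy·sin θ)/dt = -0.7500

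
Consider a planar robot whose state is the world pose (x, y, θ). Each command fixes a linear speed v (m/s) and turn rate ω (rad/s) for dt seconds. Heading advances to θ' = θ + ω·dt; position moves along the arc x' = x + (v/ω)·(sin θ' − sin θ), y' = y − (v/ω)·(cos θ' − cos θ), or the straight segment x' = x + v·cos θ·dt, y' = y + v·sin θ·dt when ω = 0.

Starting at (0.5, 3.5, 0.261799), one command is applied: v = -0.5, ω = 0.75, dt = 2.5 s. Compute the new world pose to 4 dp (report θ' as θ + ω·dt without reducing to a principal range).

(0.1098, 2.4985, 2.1368)

θ' = 0.2618 + 0.75·2.5 = 2.1368
R = v/ω = -0.5/0.75 = -0.6667
x' = 0.5 + -0.6667·(sin 2.1368 − sin 0.2618) = 0.1098
y' = 3.5 − -0.6667·(cos 2.1368 − cos 0.2618) = 2.4985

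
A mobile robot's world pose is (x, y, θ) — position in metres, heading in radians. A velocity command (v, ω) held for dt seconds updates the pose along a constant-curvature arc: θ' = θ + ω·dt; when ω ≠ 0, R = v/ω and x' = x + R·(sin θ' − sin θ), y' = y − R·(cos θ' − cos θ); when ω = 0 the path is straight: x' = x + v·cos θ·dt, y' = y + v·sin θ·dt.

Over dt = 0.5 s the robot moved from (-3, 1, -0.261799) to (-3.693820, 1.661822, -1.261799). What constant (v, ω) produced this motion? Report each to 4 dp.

Δθ = -1.261799 − -0.261799 = -1.000000
ω = Δθ/dt = -1.000000/0.5 = -2.0000
R = Δx/(sin θ' − sin θ) = 1.0000
v = R·ω = 1.0000·-2.0000 = -2.0000

v = -2.0000, ω = -2.0000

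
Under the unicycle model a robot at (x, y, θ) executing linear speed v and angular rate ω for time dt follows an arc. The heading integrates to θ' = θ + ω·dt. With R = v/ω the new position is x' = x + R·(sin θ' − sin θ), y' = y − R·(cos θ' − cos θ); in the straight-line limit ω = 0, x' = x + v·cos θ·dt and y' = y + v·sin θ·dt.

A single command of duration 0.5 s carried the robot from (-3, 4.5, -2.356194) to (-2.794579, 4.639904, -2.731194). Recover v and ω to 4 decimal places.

v = -0.5000, ω = -0.7500

Δθ = -2.731194 − -2.356194 = -0.375000
ω = Δθ/dt = -0.375000/0.5 = -0.7500
R = Δx/(sin θ' − sin θ) = 0.6667
v = R·ω = 0.6667·-0.7500 = -0.5000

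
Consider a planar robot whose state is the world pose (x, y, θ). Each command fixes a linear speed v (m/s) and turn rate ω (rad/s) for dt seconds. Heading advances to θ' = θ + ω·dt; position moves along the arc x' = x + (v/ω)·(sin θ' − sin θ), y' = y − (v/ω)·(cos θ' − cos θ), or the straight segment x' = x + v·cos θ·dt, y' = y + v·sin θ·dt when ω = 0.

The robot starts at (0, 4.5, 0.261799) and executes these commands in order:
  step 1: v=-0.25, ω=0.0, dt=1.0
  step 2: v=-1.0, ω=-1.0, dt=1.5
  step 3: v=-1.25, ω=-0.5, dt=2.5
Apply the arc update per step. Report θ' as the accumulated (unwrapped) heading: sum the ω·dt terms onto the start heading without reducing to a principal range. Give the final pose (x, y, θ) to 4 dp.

(-0.6022, 7.8760, -2.4882)

step 1: θ'=0.2618 (straight) → pose (-0.2415, 4.4353, 0.2618)
step 2: θ'=-1.2382 (R=1.0000) → pose (-1.4455, 5.0747, -1.2382)
step 3: θ'=-2.4882 (R=2.5000) → pose (-0.6022, 7.8760, -2.4882)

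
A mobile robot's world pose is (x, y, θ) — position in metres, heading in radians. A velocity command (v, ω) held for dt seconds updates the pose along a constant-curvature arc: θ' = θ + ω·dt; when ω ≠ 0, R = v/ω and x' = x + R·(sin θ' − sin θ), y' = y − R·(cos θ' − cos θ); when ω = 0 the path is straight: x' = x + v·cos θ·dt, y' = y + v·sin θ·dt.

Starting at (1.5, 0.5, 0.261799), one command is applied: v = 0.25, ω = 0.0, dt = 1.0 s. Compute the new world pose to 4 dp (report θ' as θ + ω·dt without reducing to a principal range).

θ' = 0.2618 + 0.0·1.0 = 0.2618
ω = 0 → straight: x' = 1.5 + 0.25·cos(0.2618)·1.0 = 1.7415
y' = 0.5 + 0.25·sin(0.2618)·1.0 = 0.5647

(1.7415, 0.5647, 0.2618)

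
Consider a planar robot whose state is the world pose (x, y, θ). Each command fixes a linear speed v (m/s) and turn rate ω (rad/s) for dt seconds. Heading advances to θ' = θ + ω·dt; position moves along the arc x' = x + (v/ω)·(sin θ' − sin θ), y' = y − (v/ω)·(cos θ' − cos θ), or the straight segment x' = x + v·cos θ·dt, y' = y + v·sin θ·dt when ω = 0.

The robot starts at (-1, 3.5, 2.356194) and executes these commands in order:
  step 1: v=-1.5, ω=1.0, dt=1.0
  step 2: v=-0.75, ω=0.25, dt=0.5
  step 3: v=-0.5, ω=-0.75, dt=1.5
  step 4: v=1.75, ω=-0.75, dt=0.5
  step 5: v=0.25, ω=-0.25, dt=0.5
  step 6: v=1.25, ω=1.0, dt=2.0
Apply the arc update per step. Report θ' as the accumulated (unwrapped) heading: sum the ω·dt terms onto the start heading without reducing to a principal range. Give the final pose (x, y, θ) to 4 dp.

(-1.1168, 4.4691, 3.8562)

step 1: θ'=3.3562 (R=-1.5000) → pose (0.3801, 3.0951, 3.3562)
step 2: θ'=3.4812 (R=-3.0000) → pose (0.7406, 3.1976, 3.4812)
step 3: θ'=2.3562 (R=0.6667) → pose (1.4340, 3.0404, 2.3562)
step 4: θ'=1.9812 (R=-2.3333) → pose (0.9444, 3.7594, 1.9812)
step 5: θ'=1.8562 (R=-1.0000) → pose (0.9018, 3.8768, 1.8562)
step 6: θ'=3.8562 (R=1.2500) → pose (-1.1168, 4.4691, 3.8562)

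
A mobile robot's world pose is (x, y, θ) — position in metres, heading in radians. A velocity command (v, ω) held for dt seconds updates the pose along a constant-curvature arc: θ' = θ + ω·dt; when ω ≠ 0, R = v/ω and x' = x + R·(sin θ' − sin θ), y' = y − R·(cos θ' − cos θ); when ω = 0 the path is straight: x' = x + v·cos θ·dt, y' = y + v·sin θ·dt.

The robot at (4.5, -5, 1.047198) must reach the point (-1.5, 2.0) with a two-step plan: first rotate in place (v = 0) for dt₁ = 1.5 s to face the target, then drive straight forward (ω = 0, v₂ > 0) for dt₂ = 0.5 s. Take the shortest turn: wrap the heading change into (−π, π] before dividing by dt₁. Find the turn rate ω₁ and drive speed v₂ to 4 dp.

heading to target = atan2(2−-5, -1.5−4.5) = 2.2794
Δθ = wrap(2.2794 − 1.0472) = 1.2322; ω₁ = Δθ/dt₁ = 0.8215
distance = √((-1.5−4.5)² + (2−-5)²) = 9.2195; v₂ = distance/dt₂ = 18.4391

ω₁ = 0.8215, v₂ = 18.4391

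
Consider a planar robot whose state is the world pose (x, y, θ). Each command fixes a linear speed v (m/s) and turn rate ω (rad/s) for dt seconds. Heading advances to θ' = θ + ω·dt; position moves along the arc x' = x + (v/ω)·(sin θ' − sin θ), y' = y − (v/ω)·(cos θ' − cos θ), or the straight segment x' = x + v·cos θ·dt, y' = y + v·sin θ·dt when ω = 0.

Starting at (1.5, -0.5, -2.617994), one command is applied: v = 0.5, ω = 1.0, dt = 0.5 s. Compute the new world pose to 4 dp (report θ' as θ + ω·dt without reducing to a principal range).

(1.3230, -0.6729, -2.1180)

θ' = -2.6180 + 1.0·0.5 = -2.1180
R = v/ω = 0.5/1.0 = 0.5000
x' = 1.5 + 0.5000·(sin -2.1180 − sin -2.6180) = 1.3230
y' = -0.5 − 0.5000·(cos -2.1180 − cos -2.6180) = -0.6729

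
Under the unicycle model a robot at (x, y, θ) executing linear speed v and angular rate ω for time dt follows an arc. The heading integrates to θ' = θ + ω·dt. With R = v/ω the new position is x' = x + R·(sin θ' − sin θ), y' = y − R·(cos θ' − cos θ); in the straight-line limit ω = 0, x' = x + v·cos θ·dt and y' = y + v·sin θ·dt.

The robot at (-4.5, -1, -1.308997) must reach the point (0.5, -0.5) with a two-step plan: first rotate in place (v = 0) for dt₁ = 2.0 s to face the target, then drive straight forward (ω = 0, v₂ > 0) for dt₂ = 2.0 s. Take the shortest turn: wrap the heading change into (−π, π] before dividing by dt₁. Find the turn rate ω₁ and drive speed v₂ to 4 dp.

heading to target = atan2(-0.5−-1, 0.5−-4.5) = 0.0997
Δθ = wrap(0.0997 − -1.3090) = 1.4087; ω₁ = Δθ/dt₁ = 0.7043
distance = √((0.5−-4.5)² + (-0.5−-1)²) = 5.0249; v₂ = distance/dt₂ = 2.5125

ω₁ = 0.7043, v₂ = 2.5125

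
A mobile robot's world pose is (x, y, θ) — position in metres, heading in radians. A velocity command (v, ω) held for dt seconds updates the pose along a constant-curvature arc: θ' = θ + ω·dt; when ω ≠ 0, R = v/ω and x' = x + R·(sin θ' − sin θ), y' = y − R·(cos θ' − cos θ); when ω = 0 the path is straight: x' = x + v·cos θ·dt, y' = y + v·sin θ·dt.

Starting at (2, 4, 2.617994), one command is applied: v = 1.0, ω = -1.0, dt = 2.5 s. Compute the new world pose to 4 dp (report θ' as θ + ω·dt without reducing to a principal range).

(2.3823, 5.8591, 0.1180)

θ' = 2.6180 + -1.0·2.5 = 0.1180
R = v/ω = 1.0/-1.0 = -1.0000
x' = 2 + -1.0000·(sin 0.1180 − sin 2.6180) = 2.3823
y' = 4 − -1.0000·(cos 0.1180 − cos 2.6180) = 5.8591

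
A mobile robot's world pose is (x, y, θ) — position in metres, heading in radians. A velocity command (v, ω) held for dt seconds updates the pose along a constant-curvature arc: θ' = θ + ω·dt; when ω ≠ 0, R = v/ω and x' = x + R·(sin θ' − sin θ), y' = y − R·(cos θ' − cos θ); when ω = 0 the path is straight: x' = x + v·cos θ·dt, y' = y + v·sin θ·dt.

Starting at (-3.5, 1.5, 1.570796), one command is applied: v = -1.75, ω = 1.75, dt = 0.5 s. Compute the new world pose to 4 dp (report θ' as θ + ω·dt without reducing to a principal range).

(-3.1410, 0.7325, 2.4458)

θ' = 1.5708 + 1.75·0.5 = 2.4458
R = v/ω = -1.75/1.75 = -1.0000
x' = -3.5 + -1.0000·(sin 2.4458 − sin 1.5708) = -3.1410
y' = 1.5 − -1.0000·(cos 2.4458 − cos 1.5708) = 0.7325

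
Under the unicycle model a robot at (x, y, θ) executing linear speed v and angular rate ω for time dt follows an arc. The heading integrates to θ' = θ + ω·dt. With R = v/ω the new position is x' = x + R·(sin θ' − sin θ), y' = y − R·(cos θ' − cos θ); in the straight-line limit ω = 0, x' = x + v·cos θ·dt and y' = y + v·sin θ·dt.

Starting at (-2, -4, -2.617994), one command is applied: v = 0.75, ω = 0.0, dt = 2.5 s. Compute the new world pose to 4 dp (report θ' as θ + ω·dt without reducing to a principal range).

(-3.6238, -4.9375, -2.6180)

θ' = -2.6180 + 0.0·2.5 = -2.6180
ω = 0 → straight: x' = -2 + 0.75·cos(-2.6180)·2.5 = -3.6238
y' = -4 + 0.75·sin(-2.6180)·2.5 = -4.9375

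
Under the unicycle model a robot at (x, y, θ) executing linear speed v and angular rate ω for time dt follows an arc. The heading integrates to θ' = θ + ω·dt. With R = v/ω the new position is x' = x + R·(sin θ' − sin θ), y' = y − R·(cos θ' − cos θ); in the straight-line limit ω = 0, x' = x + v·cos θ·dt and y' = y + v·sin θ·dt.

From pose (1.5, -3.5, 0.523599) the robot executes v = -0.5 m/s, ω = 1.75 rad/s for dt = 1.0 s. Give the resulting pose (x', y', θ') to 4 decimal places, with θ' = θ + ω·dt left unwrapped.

(1.4248, -3.9321, 2.2736)

θ' = 0.5236 + 1.75·1.0 = 2.2736
R = v/ω = -0.5/1.75 = -0.2857
x' = 1.5 + -0.2857·(sin 2.2736 − sin 0.5236) = 1.4248
y' = -3.5 − -0.2857·(cos 2.2736 − cos 0.5236) = -3.9321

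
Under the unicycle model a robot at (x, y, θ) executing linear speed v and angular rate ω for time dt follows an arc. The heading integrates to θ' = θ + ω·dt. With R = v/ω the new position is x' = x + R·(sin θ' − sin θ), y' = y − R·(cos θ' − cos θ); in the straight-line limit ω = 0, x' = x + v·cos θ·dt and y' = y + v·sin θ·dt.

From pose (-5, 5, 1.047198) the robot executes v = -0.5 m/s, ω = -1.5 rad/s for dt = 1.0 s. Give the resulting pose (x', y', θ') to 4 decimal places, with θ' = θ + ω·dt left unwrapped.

θ' = 1.0472 + -1.5·1.0 = -0.4528
R = v/ω = -0.5/-1.5 = 0.3333
x' = -5 + 0.3333·(sin -0.4528 − sin 1.0472) = -5.4345
y' = 5 − 0.3333·(cos -0.4528 − cos 1.0472) = 4.8669

(-5.4345, 4.8669, -0.4528)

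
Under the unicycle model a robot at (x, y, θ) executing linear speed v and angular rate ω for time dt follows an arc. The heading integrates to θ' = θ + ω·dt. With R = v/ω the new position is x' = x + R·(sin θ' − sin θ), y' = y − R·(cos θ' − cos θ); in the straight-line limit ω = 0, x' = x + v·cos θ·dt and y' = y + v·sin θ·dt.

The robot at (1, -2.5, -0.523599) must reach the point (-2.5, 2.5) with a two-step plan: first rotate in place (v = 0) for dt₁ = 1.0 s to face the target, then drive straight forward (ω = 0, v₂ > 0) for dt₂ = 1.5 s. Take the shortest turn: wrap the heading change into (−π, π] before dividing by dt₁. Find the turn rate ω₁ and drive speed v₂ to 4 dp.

heading to target = atan2(2.5−-2.5, -2.5−1) = 2.1815
Δθ = wrap(2.1815 − -0.5236) = 2.7051; ω₁ = Δθ/dt₁ = 2.7051
distance = √((-2.5−1)² + (2.5−-2.5)²) = 6.1033; v₂ = distance/dt₂ = 4.0689

ω₁ = 2.7051, v₂ = 4.0689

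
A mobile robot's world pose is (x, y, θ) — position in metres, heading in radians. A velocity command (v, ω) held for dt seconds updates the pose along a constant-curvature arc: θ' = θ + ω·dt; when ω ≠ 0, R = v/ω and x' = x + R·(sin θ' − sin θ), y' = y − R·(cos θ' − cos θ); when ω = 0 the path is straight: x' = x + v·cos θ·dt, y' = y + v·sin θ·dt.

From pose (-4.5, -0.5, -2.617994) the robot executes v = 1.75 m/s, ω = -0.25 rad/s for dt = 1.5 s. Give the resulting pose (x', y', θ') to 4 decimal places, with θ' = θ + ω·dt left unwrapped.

(-6.9636, -1.3607, -2.9930)

θ' = -2.6180 + -0.25·1.5 = -2.9930
R = v/ω = 1.75/-0.25 = -7.0000
x' = -4.5 + -7.0000·(sin -2.9930 − sin -2.6180) = -6.9636
y' = -0.5 − -7.0000·(cos -2.9930 − cos -2.6180) = -1.3607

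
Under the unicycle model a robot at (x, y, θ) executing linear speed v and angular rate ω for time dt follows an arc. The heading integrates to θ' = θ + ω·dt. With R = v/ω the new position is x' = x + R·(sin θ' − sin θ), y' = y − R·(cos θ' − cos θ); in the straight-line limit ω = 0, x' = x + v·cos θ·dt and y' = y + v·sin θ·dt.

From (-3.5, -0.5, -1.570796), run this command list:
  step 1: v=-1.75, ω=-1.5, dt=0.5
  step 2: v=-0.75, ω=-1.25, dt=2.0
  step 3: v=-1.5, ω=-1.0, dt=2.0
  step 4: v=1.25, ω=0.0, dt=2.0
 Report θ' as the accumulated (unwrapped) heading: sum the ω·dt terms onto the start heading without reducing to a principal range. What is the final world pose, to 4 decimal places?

step 1: θ'=-2.3208 (R=1.1667) → pose (-3.1870, 0.2952, -2.3208)
step 2: θ'=-4.8208 (R=0.6000) → pose (-2.1515, -0.1787, -4.8208)
step 3: θ'=-6.8208 (R=1.5000) → pose (-4.4108, -1.3048, -6.8208)
step 4: θ'=-6.8208 (straight) → pose (-2.2635, -2.5850, -6.8208)

(-2.2635, -2.5850, -6.8208)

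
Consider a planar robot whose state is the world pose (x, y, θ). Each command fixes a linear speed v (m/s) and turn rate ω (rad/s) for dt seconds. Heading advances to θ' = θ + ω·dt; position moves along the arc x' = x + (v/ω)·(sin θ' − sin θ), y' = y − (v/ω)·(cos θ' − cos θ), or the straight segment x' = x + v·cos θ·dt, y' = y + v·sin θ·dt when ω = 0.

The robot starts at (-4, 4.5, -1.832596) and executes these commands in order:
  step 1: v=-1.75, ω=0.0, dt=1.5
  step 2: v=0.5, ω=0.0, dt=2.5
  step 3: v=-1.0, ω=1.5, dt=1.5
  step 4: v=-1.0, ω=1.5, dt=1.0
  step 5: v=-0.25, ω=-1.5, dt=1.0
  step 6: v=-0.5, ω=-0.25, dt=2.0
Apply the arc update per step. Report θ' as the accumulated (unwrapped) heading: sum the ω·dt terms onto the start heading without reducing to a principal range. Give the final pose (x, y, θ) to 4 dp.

(-5.9801, 5.4004, -0.0826)

step 1: θ'=-1.8326 (straight) → pose (-3.3206, 7.0356, -1.8326)
step 2: θ'=-1.8326 (straight) → pose (-3.6441, 5.8281, -1.8326)
step 3: θ'=0.4174 (R=-0.6667) → pose (-4.5583, 6.6101, 0.4174)
step 4: θ'=1.9174 (R=-0.6667) → pose (-4.9151, 5.7742, 1.9174)
step 5: θ'=0.4174 (R=0.1667) → pose (-5.0043, 5.5652, 0.4174)
step 6: θ'=-0.0826 (R=2.0000) → pose (-5.9801, 5.4004, -0.0826)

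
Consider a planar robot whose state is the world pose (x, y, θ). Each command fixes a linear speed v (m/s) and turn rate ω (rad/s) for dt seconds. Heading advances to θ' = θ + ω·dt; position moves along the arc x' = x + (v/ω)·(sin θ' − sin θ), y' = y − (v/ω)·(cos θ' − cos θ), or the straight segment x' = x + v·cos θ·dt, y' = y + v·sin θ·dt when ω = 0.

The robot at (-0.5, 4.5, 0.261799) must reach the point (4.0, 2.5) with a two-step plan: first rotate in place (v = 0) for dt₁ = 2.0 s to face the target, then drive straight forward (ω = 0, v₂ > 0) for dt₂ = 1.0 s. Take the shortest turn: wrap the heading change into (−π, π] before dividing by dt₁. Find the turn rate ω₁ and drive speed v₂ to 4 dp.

ω₁ = -0.3400, v₂ = 4.9244

heading to target = atan2(2.5−4.5, 4−-0.5) = -0.4182
Δθ = wrap(-0.4182 − 0.2618) = -0.6800; ω₁ = Δθ/dt₁ = -0.3400
distance = √((4−-0.5)² + (2.5−4.5)²) = 4.9244; v₂ = distance/dt₂ = 4.9244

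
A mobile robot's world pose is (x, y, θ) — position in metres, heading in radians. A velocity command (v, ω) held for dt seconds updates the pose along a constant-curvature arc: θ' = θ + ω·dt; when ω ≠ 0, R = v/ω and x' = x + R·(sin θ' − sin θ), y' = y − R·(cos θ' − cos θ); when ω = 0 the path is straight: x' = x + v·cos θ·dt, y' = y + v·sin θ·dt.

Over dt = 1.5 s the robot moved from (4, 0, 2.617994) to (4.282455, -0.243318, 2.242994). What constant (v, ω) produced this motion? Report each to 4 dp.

v = -0.2500, ω = -0.2500

Δθ = 2.242994 − 2.617994 = -0.375000
ω = Δθ/dt = -0.375000/1.5 = -0.2500
R = Δx/(sin θ' − sin θ) = 1.0000
v = R·ω = 1.0000·-0.2500 = -0.2500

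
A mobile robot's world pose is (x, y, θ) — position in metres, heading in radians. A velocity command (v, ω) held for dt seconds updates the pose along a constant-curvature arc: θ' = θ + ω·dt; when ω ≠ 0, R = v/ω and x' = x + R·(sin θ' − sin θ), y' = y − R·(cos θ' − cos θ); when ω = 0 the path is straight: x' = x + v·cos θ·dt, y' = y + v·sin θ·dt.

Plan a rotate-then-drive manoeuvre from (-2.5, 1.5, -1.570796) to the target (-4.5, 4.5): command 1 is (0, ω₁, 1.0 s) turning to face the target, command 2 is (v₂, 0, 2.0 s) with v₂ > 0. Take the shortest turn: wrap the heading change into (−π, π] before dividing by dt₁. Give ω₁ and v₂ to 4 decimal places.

ω₁ = -2.5536, v₂ = 1.8028

heading to target = atan2(4.5−1.5, -4.5−-2.5) = 2.1588
Δθ = wrap(2.1588 − -1.5708) = -2.5536; ω₁ = Δθ/dt₁ = -2.5536
distance = √((-4.5−-2.5)² + (4.5−1.5)²) = 3.6056; v₂ = distance/dt₂ = 1.8028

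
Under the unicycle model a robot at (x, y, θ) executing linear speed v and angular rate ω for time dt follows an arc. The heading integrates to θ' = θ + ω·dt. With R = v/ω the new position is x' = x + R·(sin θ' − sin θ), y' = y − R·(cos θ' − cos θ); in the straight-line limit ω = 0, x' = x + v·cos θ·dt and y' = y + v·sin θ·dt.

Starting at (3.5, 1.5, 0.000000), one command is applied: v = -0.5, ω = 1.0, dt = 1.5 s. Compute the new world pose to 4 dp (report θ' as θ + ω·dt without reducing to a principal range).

θ' = 0.0000 + 1.0·1.5 = 1.5000
R = v/ω = -0.5/1.0 = -0.5000
x' = 3.5 + -0.5000·(sin 1.5000 − sin 0.0000) = 3.0013
y' = 1.5 − -0.5000·(cos 1.5000 − cos 0.0000) = 1.0354

(3.0013, 1.0354, 1.5000)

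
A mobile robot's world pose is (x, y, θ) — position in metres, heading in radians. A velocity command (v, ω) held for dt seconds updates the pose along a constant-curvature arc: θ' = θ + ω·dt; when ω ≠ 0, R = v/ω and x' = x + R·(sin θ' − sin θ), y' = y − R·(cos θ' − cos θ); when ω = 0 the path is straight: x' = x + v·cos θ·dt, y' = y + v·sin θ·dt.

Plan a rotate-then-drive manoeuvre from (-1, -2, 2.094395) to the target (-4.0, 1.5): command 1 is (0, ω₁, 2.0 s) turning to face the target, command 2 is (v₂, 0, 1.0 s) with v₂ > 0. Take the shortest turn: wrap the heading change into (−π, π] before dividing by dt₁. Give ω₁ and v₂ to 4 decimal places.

heading to target = atan2(1.5−-2, -4−-1) = 2.2794
Δθ = wrap(2.2794 − 2.0944) = 0.1850; ω₁ = Δθ/dt₁ = 0.0925
distance = √((-4−-1)² + (1.5−-2)²) = 4.6098; v₂ = distance/dt₂ = 4.6098

ω₁ = 0.0925, v₂ = 4.6098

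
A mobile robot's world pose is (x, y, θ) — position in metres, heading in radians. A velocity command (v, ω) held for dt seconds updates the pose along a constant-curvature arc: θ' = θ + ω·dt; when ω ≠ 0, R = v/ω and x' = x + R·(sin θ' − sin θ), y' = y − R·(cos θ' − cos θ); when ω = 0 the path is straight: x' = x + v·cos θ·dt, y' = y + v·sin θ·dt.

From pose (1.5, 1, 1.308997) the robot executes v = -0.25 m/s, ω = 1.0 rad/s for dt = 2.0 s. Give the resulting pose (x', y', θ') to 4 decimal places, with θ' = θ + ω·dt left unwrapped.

θ' = 1.3090 + 1.0·2.0 = 3.3090
R = v/ω = -0.25/1.0 = -0.2500
x' = 1.5 + -0.2500·(sin 3.3090 − sin 1.3090) = 1.7831
y' = 1 − -0.2500·(cos 3.3090 − cos 1.3090) = 0.6888

(1.7831, 0.6888, 3.3090)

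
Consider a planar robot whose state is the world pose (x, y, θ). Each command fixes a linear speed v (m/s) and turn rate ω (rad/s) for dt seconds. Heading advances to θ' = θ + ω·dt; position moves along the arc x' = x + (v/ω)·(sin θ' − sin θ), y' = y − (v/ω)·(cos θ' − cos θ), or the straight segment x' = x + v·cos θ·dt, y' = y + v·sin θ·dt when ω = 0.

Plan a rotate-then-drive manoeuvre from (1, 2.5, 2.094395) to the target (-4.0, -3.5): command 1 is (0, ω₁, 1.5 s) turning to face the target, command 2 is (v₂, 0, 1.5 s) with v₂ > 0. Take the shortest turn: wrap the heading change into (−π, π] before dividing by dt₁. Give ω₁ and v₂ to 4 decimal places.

heading to target = atan2(-3.5−2.5, -4−1) = -2.2655
Δθ = wrap(-2.2655 − 2.0944) = 1.9233; ω₁ = Δθ/dt₁ = 1.2822
distance = √((-4−1)² + (-3.5−2.5)²) = 7.8102; v₂ = distance/dt₂ = 5.2068

ω₁ = 1.2822, v₂ = 5.2068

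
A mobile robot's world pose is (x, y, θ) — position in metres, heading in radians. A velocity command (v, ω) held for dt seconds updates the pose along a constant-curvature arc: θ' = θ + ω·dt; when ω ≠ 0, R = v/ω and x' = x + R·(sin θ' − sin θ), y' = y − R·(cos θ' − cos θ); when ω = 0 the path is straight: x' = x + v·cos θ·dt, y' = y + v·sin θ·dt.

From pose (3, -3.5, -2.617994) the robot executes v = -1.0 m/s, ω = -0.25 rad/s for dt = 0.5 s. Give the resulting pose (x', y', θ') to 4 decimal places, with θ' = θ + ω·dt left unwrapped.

θ' = -2.6180 + -0.25·0.5 = -2.7430
R = v/ω = -1.0/-0.25 = 4.0000
x' = 3 + 4.0000·(sin -2.7430 − sin -2.6180) = 3.4475
y' = -3.5 − 4.0000·(cos -2.7430 − cos -2.6180) = -3.2777

(3.4475, -3.2777, -2.7430)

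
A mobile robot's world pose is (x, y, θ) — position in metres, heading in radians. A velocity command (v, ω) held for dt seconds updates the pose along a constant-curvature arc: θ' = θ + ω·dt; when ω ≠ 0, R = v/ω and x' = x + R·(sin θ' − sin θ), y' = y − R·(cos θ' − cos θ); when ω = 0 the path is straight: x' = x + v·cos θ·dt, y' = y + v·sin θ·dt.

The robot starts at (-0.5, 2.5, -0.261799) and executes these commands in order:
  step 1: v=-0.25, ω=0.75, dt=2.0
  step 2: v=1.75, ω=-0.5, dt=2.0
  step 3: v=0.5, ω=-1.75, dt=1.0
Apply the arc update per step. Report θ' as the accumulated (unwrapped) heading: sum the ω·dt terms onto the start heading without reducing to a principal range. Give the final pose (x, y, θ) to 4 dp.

(1.9336, 4.2845, -1.5118)

step 1: θ'=1.2382 (R=-0.3333) → pose (-0.9013, 2.2869, 1.2382)
step 2: θ'=0.2382 (R=-3.5000) → pose (1.5810, 4.5453, 0.2382)
step 3: θ'=-1.5118 (R=-0.2857) → pose (1.9336, 4.2845, -1.5118)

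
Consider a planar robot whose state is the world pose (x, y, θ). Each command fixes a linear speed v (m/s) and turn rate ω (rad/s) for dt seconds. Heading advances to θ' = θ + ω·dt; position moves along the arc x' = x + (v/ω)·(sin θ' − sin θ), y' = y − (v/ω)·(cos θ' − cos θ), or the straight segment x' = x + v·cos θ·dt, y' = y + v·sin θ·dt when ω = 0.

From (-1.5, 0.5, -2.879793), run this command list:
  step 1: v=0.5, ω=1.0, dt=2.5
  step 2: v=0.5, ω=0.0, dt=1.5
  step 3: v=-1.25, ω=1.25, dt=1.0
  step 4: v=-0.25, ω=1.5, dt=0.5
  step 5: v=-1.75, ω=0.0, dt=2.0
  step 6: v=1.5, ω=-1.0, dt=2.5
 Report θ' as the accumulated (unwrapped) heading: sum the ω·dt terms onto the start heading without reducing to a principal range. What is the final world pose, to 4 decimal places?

(0.7933, -3.5908, -0.8798)

step 1: θ'=-0.3798 (R=0.5000) → pose (-1.5560, -0.4473, -0.3798)
step 2: θ'=-0.3798 (straight) → pose (-0.8594, -0.7254, -0.3798)
step 3: θ'=0.8702 (R=-1.0000) → pose (-1.9946, -1.0095, 0.8702)
step 4: θ'=1.6202 (R=-0.1667) → pose (-2.0336, -1.1251, 1.6202)
step 5: θ'=1.6202 (straight) → pose (-1.8608, -4.6209, 1.6202)
step 6: θ'=-0.8798 (R=-1.5000) → pose (0.7933, -3.5908, -0.8798)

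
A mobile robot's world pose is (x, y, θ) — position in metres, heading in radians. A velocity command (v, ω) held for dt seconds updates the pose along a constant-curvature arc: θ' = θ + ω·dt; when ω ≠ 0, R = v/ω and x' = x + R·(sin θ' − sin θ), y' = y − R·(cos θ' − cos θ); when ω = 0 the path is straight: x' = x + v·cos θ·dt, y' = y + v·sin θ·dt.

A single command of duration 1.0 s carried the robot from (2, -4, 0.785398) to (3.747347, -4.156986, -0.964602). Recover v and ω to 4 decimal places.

Δθ = -0.964602 − 0.785398 = -1.750000
ω = Δθ/dt = -1.750000/1.0 = -1.7500
R = Δx/(sin θ' − sin θ) = -1.1429
v = R·ω = -1.1429·-1.7500 = 2.0000

v = 2.0000, ω = -1.7500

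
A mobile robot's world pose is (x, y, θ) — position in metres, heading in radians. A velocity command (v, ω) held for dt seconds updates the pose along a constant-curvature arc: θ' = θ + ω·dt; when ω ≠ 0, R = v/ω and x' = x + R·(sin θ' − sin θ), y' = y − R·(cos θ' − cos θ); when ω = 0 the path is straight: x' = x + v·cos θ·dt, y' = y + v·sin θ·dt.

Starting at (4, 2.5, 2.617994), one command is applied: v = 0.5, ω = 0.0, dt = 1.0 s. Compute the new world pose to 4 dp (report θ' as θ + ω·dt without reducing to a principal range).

θ' = 2.6180 + 0.0·1.0 = 2.6180
ω = 0 → straight: x' = 4 + 0.5·cos(2.6180)·1.0 = 3.5670
y' = 2.5 + 0.5·sin(2.6180)·1.0 = 2.7500

(3.5670, 2.7500, 2.6180)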